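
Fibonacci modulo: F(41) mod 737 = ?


F(k) mod 737 for k=1..41:
1, 1, 2, 3, 5, 8, 13, 21, 34, 55, 89, 144, 233, 377, 610, 250, 123, 373, 496, 132, 628, 23, 651, 674, 588, 525, 376, 164, 540, 704, 507, 474, 244, 718, 225, 206, 431, 637, 331, 231, 562
F(41) mod 737 = 562


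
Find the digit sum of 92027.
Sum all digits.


9 + 2 + 0 + 2 + 7 = 20


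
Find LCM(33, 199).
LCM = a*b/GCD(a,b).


GCD(33, 199) = 1
LCM = 33*199/1 = 6567/1 = 6567

LCM = 6567


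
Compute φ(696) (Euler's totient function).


696 = 2^3 × 3 × 29
Prime factors: 2, 3, 29
φ(696) = 696 × (1-1/2) × (1-1/3) × (1-1/29)
= 696 × 1/2 × 2/3 × 28/29 = 224

φ(696) = 224


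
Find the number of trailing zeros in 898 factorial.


floor(898/5) = 179
floor(898/25) = 35
floor(898/125) = 7
floor(898/625) = 1
Total = 222

222 trailing zeros


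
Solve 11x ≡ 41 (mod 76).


GCD(11, 76) = 1, unique solution
a^(-1) mod 76 = 7
x = 7 * 41 mod 76 = 59

x ≡ 59 (mod 76)


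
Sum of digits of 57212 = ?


5 + 7 + 2 + 1 + 2 = 17


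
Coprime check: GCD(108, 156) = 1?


Euclidean algorithm:
156 = 1 * 108 + 48
108 = 2 * 48 + 12
48 = 4 * 12 + 0
GCD(108, 156) = 12

No, not coprime (GCD = 12)


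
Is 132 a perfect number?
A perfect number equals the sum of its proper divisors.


Proper divisors of 132: 1, 2, 3, 4, 6, 11, 12, 22, 33, 44, 66
Sum = 1 + 2 + 3 + 4 + 6 + 11 + 12 + 22 + 33 + 44 + 66 = 204

No, 132 is not perfect (204 ≠ 132)


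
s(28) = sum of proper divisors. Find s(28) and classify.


Proper divisors: 1, 2, 4, 7, 14
Sum = 1 + 2 + 4 + 7 + 14 = 28
28 = 28 → perfect

s(28) = 28 (perfect)


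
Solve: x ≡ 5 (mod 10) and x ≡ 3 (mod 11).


M = 10*11 = 110
M1 = M/10 = 11, M2 = M/11 = 10
M1^(-1) mod 10 = 1, M2^(-1) mod 11 = 10
x = 5*11*1 + 3*10*10 = 355
355 mod 110 = 25
Check: 25 mod 10 = 5 ✓, 25 mod 11 = 3 ✓

x ≡ 25 (mod 110)


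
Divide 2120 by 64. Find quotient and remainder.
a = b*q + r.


2120 = 64 * 33 + 8
Check: 2112 + 8 = 2120

q = 33, r = 8


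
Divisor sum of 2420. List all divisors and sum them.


Divisors of 2420: 1, 2, 4, 5, 10, 11, 20, 22, 44, 55, 110, 121, 220, 242, 484, 605, 1210, 2420
Sum = 1 + 2 + 4 + 5 + 10 + 11 + 20 + 22 + 44 + 55 + 110 + 121 + 220 + 242 + 484 + 605 + 1210 + 2420 = 5586

σ(2420) = 5586


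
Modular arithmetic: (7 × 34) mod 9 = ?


7 × 34 = 238
238 mod 9 = 4


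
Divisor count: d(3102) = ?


3102 = 2^1 × 3^1 × 11^1 × 47^1
d(3102) = (1+1) × (1+1) × (1+1) × (1+1) = 16

16 divisors


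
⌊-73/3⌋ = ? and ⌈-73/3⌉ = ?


-73/3 = -24.3333
floor = -25
ceil = -24

floor = -25, ceil = -24


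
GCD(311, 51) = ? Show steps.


311 = 6 * 51 + 5
51 = 10 * 5 + 1
5 = 5 * 1 + 0
GCD = 1


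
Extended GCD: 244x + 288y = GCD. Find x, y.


Tabular extended Euclidean (each row: r = 244*s + 288*t):
r=244, s=1, t=0
r=288, s=0, t=1
q=0: r=244, s=1, t=0   [244*(1) + 288*(0) = 244]
q=1: r=44, s=-1, t=1   [244*(-1) + 288*(1) = 44]
q=5: r=24, s=6, t=-5   [244*(6) + 288*(-5) = 24]
q=1: r=20, s=-7, t=6   [244*(-7) + 288*(6) = 20]
q=1: r=4, s=13, t=-11   [244*(13) + 288*(-11) = 4]
q=5: r=0, s=-72, t=61   [244*(-72) + 288*(61) = 0]
GCD = 4; from the row with r=4: x=13, y=-11
Check: 244*(13) + 288*(-11) = 3172 - 3168 = 4

GCD = 4, x = 13, y = -11


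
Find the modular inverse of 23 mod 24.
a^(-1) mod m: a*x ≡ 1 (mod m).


Use the extended Euclidean algorithm on (24, 23); each row r = 24*s + 23*t:
r=24, s=1, t=0
r=23, s=0, t=1
q=1: r=1, s=1, t=-1   [24*(1) + 23*(-1) = 1]
q=23: r=0, s=-23, t=24   [24*(-23) + 23*(24) = 0]
GCD = 1 with t = -1, so 23*(-1) ≡ 1 (mod 24)
Inverse = -1 mod 24 = 23
Check: 23 * 23 = 529 ≡ 1 (mod 24)

23^(-1) ≡ 23 (mod 24)


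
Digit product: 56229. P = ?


5 × 6 × 2 × 2 × 9 = 1080


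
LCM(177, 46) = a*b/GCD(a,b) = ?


GCD(177, 46) = 1
LCM = 177*46/1 = 8142/1 = 8142

LCM = 8142


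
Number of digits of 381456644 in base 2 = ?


381456644 in base 2 = 10110101111001001000100000100
Number of digits = 29

29 digits (base 2)


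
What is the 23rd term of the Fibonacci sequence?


Sequence: 1, 1, 2, 3, 5, 8, 13, 21, 34, 55, 89, 144, 233, 377, 610, 987, 1597, 2584, 4181, 6765, 10946, 17711, 28657
F(23) = 28657


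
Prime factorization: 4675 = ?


4675 / 5 = 935
935 / 5 = 187
187 / 11 = 17
17 / 17 = 1
4675 = 5^2 × 11 × 17


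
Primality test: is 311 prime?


Check divisors up to sqrt(311) = 17.6352
No divisors found.
311 is prime.

Yes, 311 is prime


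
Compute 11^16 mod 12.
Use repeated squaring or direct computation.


11^1 mod 12 = 11
11^2 mod 12 = 1
11^3 mod 12 = 11
11^4 mod 12 = 1
11^5 mod 12 = 11
11^6 mod 12 = 1
11^7 mod 12 = 11
11^8 mod 12 = 1
11^9 mod 12 = 11
11^10 mod 12 = 1
11^11 mod 12 = 11
11^12 mod 12 = 1
11^13 mod 12 = 11
11^14 mod 12 = 1
11^15 mod 12 = 11
11^16 mod 12 = 1


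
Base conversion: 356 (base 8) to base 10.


356 (base 8) = 238 (decimal)
238 (decimal) = 238 (base 10)


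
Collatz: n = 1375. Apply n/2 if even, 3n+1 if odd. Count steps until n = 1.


1375 → 4126 → 2063 → 6190 → 3095 → 9286 → 4643 → 13930 → 6965 → 20896 → 10448 → 5224 → 2612 → 1306 → 653 → 1960 → 980 → 490 → 245 → 736 → 368 → 184 → 92 → 46 → 23 → 70 → 35 → 106 → 53 → 160 → 80 → 40 → 20 → 10 → 5 → 16 → 8 → 4 → 2 → 1
Total steps = 39

39 steps


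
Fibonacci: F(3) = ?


Sequence: 1, 1, 2
F(3) = 2


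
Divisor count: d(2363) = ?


2363 = 17^1 × 139^1
d(2363) = (1+1) × (1+1) = 4

4 divisors


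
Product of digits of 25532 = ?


2 × 5 × 5 × 3 × 2 = 300


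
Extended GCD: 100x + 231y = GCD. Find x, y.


Tabular extended Euclidean (each row: r = 100*s + 231*t):
r=100, s=1, t=0
r=231, s=0, t=1
q=0: r=100, s=1, t=0   [100*(1) + 231*(0) = 100]
q=2: r=31, s=-2, t=1   [100*(-2) + 231*(1) = 31]
q=3: r=7, s=7, t=-3   [100*(7) + 231*(-3) = 7]
q=4: r=3, s=-30, t=13   [100*(-30) + 231*(13) = 3]
q=2: r=1, s=67, t=-29   [100*(67) + 231*(-29) = 1]
q=3: r=0, s=-231, t=100   [100*(-231) + 231*(100) = 0]
GCD = 1; from the row with r=1: x=67, y=-29
Check: 100*(67) + 231*(-29) = 6700 - 6699 = 1

GCD = 1, x = 67, y = -29


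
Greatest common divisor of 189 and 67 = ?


189 = 2 * 67 + 55
67 = 1 * 55 + 12
55 = 4 * 12 + 7
12 = 1 * 7 + 5
7 = 1 * 5 + 2
5 = 2 * 2 + 1
2 = 2 * 1 + 0
GCD = 1


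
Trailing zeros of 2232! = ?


floor(2232/5) = 446
floor(2232/25) = 89
floor(2232/125) = 17
floor(2232/625) = 3
Total = 555

555 trailing zeros


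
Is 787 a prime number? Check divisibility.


Check divisors up to sqrt(787) = 28.0535
No divisors found.
787 is prime.

Yes, 787 is prime


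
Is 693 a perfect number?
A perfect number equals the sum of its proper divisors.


Proper divisors of 693: 1, 3, 7, 9, 11, 21, 33, 63, 77, 99, 231
Sum = 1 + 3 + 7 + 9 + 11 + 21 + 33 + 63 + 77 + 99 + 231 = 555

No, 693 is not perfect (555 ≠ 693)


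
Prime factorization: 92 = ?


92 / 2 = 46
46 / 2 = 23
23 / 23 = 1
92 = 2^2 × 23


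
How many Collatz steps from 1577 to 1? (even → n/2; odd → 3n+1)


1577 → 4732 → 2366 → 1183 → 3550 → 1775 → 5326 → 2663 → 7990 → 3995 → 11986 → 5993 → 17980 → 8990 → 4495 → 13486 → 6743 → 20230 → 10115 → 30346 → 15173 → 45520 → 22760 → 11380 → 5690 → 2845 → 8536 → 4268 → 2134 → 1067 → 3202 → 1601 → 4804 → 2402 → 1201 → 3604 → 1802 → 901 → 2704 → 1352 → 676 → 338 → 169 → 508 → 254 → 127 → 382 → 191 → 574 → 287 → 862 → 431 → 1294 → 647 → 1942 → 971 → 2914 → 1457 → 4372 → 2186 → 1093 → 3280 → 1640 → 820 → 410 → 205 → 616 → 308 → 154 → 77 → 232 → 116 → 58 → 29 → 88 → 44 → 22 → 11 → 34 → 17 → 52 → 26 → 13 → 40 → 20 → 10 → 5 → 16 → 8 → 4 → 2 → 1
Total steps = 91

91 steps


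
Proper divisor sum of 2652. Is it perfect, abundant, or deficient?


Proper divisors: 1, 2, 3, 4, 6, 12, 13, 17, 26, 34, 39, 51, 52, 68, 78, 102, 156, 204, 221, 442, 663, 884, 1326
Sum = 1 + 2 + 3 + 4 + 6 + 12 + 13 + 17 + 26 + 34 + 39 + 51 + 52 + 68 + 78 + 102 + 156 + 204 + 221 + 442 + 663 + 884 + 1326 = 4404
4404 > 2652 → abundant

s(2652) = 4404 (abundant)


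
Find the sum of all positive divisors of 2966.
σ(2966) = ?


Divisors of 2966: 1, 2, 1483, 2966
Sum = 1 + 2 + 1483 + 2966 = 4452

σ(2966) = 4452


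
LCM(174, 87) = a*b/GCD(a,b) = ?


GCD(174, 87) = 87
LCM = 174*87/87 = 15138/87 = 174

LCM = 174


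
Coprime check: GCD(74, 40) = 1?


Euclidean algorithm:
74 = 1 * 40 + 34
40 = 1 * 34 + 6
34 = 5 * 6 + 4
6 = 1 * 4 + 2
4 = 2 * 2 + 0
GCD(74, 40) = 2

No, not coprime (GCD = 2)


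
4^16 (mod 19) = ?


4^1 mod 19 = 4
4^2 mod 19 = 16
4^3 mod 19 = 7
4^4 mod 19 = 9
4^5 mod 19 = 17
4^6 mod 19 = 11
4^7 mod 19 = 6
4^8 mod 19 = 5
4^9 mod 19 = 1
4^10 mod 19 = 4
4^11 mod 19 = 16
4^12 mod 19 = 7
4^13 mod 19 = 9
4^14 mod 19 = 17
4^15 mod 19 = 11
4^16 mod 19 = 6


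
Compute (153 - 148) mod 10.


153 - 148 = 5
5 mod 10 = 5


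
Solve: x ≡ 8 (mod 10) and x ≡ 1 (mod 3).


M = 10*3 = 30
M1 = M/10 = 3, M2 = M/3 = 10
M1^(-1) mod 10 = 7, M2^(-1) mod 3 = 1
x = 8*3*7 + 1*10*1 = 178
178 mod 30 = 28
Check: 28 mod 10 = 8 ✓, 28 mod 3 = 1 ✓

x ≡ 28 (mod 30)


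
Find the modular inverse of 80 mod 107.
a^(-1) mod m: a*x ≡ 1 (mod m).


Use the extended Euclidean algorithm on (107, 80); each row r = 107*s + 80*t:
r=107, s=1, t=0
r=80, s=0, t=1
q=1: r=27, s=1, t=-1   [107*(1) + 80*(-1) = 27]
q=2: r=26, s=-2, t=3   [107*(-2) + 80*(3) = 26]
q=1: r=1, s=3, t=-4   [107*(3) + 80*(-4) = 1]
q=26: r=0, s=-80, t=107   [107*(-80) + 80*(107) = 0]
GCD = 1 with t = -4, so 80*(-4) ≡ 1 (mod 107)
Inverse = -4 mod 107 = 103
Check: 80 * 103 = 8240 ≡ 1 (mod 107)

80^(-1) ≡ 103 (mod 107)


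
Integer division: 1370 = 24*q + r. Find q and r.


1370 = 24 * 57 + 2
Check: 1368 + 2 = 1370

q = 57, r = 2


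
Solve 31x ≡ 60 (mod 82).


GCD(31, 82) = 1, unique solution
a^(-1) mod 82 = 45
x = 45 * 60 mod 82 = 76

x ≡ 76 (mod 82)


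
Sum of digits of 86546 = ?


8 + 6 + 5 + 4 + 6 = 29


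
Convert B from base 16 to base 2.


B (base 16) = 11 (decimal)
11 (decimal) = 1011 (base 2)


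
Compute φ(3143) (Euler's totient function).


3143 = 7 × 449
Prime factors: 7, 449
φ(3143) = 3143 × (1-1/7) × (1-1/449)
= 3143 × 6/7 × 448/449 = 2688

φ(3143) = 2688


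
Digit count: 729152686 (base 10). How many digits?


729152686 has 9 digits in base 10
floor(log10(729152686)) + 1 = floor(8.8628) + 1 = 9

9 digits (base 10)


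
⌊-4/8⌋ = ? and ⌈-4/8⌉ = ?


-4/8 = -0.5000
floor = -1
ceil = 0

floor = -1, ceil = 0


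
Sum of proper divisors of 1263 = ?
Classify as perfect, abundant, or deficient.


Proper divisors: 1, 3, 421
Sum = 1 + 3 + 421 = 425
425 < 1263 → deficient

s(1263) = 425 (deficient)


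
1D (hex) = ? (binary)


1D (base 16) = 29 (decimal)
29 (decimal) = 11101 (base 2)


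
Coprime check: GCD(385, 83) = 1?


Euclidean algorithm:
385 = 4 * 83 + 53
83 = 1 * 53 + 30
53 = 1 * 30 + 23
30 = 1 * 23 + 7
23 = 3 * 7 + 2
7 = 3 * 2 + 1
2 = 2 * 1 + 0
GCD(385, 83) = 1

Yes, coprime (GCD = 1)


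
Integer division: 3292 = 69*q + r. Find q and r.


3292 = 69 * 47 + 49
Check: 3243 + 49 = 3292

q = 47, r = 49


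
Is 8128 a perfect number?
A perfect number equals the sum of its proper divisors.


Proper divisors of 8128: 1, 2, 4, 8, 16, 32, 64, 127, 254, 508, 1016, 2032, 4064
Sum = 1 + 2 + 4 + 8 + 16 + 32 + 64 + 127 + 254 + 508 + 1016 + 2032 + 4064 = 8128

Yes, 8128 is perfect (8128 = 8128)


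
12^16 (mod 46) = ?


12^1 mod 46 = 12
12^2 mod 46 = 6
12^3 mod 46 = 26
12^4 mod 46 = 36
12^5 mod 46 = 18
12^6 mod 46 = 32
12^7 mod 46 = 16
12^8 mod 46 = 8
12^9 mod 46 = 4
12^10 mod 46 = 2
12^11 mod 46 = 24
12^12 mod 46 = 12
12^13 mod 46 = 6
12^14 mod 46 = 26
12^15 mod 46 = 36
12^16 mod 46 = 18


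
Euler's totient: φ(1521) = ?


1521 = 3^2 × 13^2
Prime factors: 3, 13
φ(1521) = 1521 × (1-1/3) × (1-1/13)
= 1521 × 2/3 × 12/13 = 936

φ(1521) = 936


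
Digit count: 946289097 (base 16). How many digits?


946289097 in base 16 = 386739C9
Number of digits = 8

8 digits (base 16)


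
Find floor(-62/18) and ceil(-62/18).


-62/18 = -3.4444
floor = -4
ceil = -3

floor = -4, ceil = -3


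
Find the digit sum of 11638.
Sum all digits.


1 + 1 + 6 + 3 + 8 = 19


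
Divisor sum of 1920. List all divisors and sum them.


Divisors of 1920: 1, 2, 3, 4, 5, 6, 8, 10, 12, 15, 16, 20, 24, 30, 32, 40, 48, 60, 64, 80, 96, 120, 128, 160, 192, 240, 320, 384, 480, 640, 960, 1920
Sum = 1 + 2 + 3 + 4 + 5 + 6 + 8 + 10 + 12 + 15 + 16 + 20 + 24 + 30 + 32 + 40 + 48 + 60 + 64 + 80 + 96 + 120 + 128 + 160 + 192 + 240 + 320 + 384 + 480 + 640 + 960 + 1920 = 6120

σ(1920) = 6120


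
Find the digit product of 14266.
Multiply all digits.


1 × 4 × 2 × 6 × 6 = 288


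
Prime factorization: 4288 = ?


4288 / 2 = 2144
2144 / 2 = 1072
1072 / 2 = 536
536 / 2 = 268
268 / 2 = 134
134 / 2 = 67
67 / 67 = 1
4288 = 2^6 × 67


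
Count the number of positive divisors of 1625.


1625 = 5^3 × 13^1
d(1625) = (3+1) × (1+1) = 8

8 divisors


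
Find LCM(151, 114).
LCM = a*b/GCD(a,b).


GCD(151, 114) = 1
LCM = 151*114/1 = 17214/1 = 17214

LCM = 17214


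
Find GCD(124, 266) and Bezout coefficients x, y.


Tabular extended Euclidean (each row: r = 124*s + 266*t):
r=124, s=1, t=0
r=266, s=0, t=1
q=0: r=124, s=1, t=0   [124*(1) + 266*(0) = 124]
q=2: r=18, s=-2, t=1   [124*(-2) + 266*(1) = 18]
q=6: r=16, s=13, t=-6   [124*(13) + 266*(-6) = 16]
q=1: r=2, s=-15, t=7   [124*(-15) + 266*(7) = 2]
q=8: r=0, s=133, t=-62   [124*(133) + 266*(-62) = 0]
GCD = 2; from the row with r=2: x=-15, y=7
Check: 124*(-15) + 266*(7) = -1860 + 1862 = 2

GCD = 2, x = -15, y = 7


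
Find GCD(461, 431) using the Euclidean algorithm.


461 = 1 * 431 + 30
431 = 14 * 30 + 11
30 = 2 * 11 + 8
11 = 1 * 8 + 3
8 = 2 * 3 + 2
3 = 1 * 2 + 1
2 = 2 * 1 + 0
GCD = 1


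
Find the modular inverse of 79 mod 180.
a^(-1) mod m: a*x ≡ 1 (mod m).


Use the extended Euclidean algorithm on (180, 79); each row r = 180*s + 79*t:
r=180, s=1, t=0
r=79, s=0, t=1
q=2: r=22, s=1, t=-2   [180*(1) + 79*(-2) = 22]
q=3: r=13, s=-3, t=7   [180*(-3) + 79*(7) = 13]
q=1: r=9, s=4, t=-9   [180*(4) + 79*(-9) = 9]
q=1: r=4, s=-7, t=16   [180*(-7) + 79*(16) = 4]
q=2: r=1, s=18, t=-41   [180*(18) + 79*(-41) = 1]
q=4: r=0, s=-79, t=180   [180*(-79) + 79*(180) = 0]
GCD = 1 with t = -41, so 79*(-41) ≡ 1 (mod 180)
Inverse = -41 mod 180 = 139
Check: 79 * 139 = 10981 ≡ 1 (mod 180)

79^(-1) ≡ 139 (mod 180)


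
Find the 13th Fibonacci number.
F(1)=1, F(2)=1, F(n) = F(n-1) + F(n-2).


Sequence: 1, 1, 2, 3, 5, 8, 13, 21, 34, 55, 89, 144, 233
F(13) = 233


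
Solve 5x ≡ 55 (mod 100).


GCD(5, 100) = 5 divides 55
Divide: 1x ≡ 11 (mod 20)
x ≡ 11 (mod 20)


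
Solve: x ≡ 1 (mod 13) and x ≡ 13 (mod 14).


M = 13*14 = 182
M1 = M/13 = 14, M2 = M/14 = 13
M1^(-1) mod 13 = 1, M2^(-1) mod 14 = 13
x = 1*14*1 + 13*13*13 = 2211
2211 mod 182 = 27
Check: 27 mod 13 = 1 ✓, 27 mod 14 = 13 ✓

x ≡ 27 (mod 182)


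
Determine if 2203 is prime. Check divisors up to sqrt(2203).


Check divisors up to sqrt(2203) = 46.9361
No divisors found.
2203 is prime.

Yes, 2203 is prime


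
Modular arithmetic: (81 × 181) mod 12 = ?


81 × 181 = 14661
14661 mod 12 = 9


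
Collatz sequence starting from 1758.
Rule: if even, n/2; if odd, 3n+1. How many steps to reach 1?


1758 → 879 → 2638 → 1319 → 3958 → 1979 → 5938 → 2969 → 8908 → 4454 → 2227 → 6682 → 3341 → 10024 → 5012 → 2506 → 1253 → 3760 → 1880 → 940 → 470 → 235 → 706 → 353 → 1060 → 530 → 265 → 796 → 398 → 199 → 598 → 299 → 898 → 449 → 1348 → 674 → 337 → 1012 → 506 → 253 → 760 → 380 → 190 → 95 → 286 → 143 → 430 → 215 → 646 → 323 → 970 → 485 → 1456 → 728 → 364 → 182 → 91 → 274 → 137 → 412 → 206 → 103 → 310 → 155 → 466 → 233 → 700 → 350 → 175 → 526 → 263 → 790 → 395 → 1186 → 593 → 1780 → 890 → 445 → 1336 → 668 → 334 → 167 → 502 → 251 → 754 → 377 → 1132 → 566 → 283 → 850 → 425 → 1276 → 638 → 319 → 958 → 479 → 1438 → 719 → 2158 → 1079 → 3238 → 1619 → 4858 → 2429 → 7288 → 3644 → 1822 → 911 → 2734 → 1367 → 4102 → 2051 → 6154 → 3077 → 9232 → 4616 → 2308 → 1154 → 577 → 1732 → 866 → 433 → 1300 → 650 → 325 → 976 → 488 → 244 → 122 → 61 → 184 → 92 → 46 → 23 → 70 → 35 → 106 → 53 → 160 → 80 → 40 → 20 → 10 → 5 → 16 → 8 → 4 → 2 → 1
Total steps = 148

148 steps


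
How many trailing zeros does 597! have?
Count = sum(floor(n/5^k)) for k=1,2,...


floor(597/5) = 119
floor(597/25) = 23
floor(597/125) = 4
Total = 146

146 trailing zeros


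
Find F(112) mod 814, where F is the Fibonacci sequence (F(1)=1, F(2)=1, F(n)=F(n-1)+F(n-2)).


F(k) mod 814 for k=1..112:
1, 1, 2, 3, 5, 8, 13, 21, 34, 55, 89, 144, 233, 377, 610, 173, 783, 142, 111, 253, 364, 617, 167, 784, 137, 107, 244, 351, 595, 132, 727, 45, 772, 3, 775, 778, 739, 703, 628, 517, 331, 34, 365, 399, 764, 349, 299, 648, 133, 781, 100, 67, 167, 234, 401, 635, 222, 43, 265, 308, 573, 67, 640, 707, 533, 426, 145, 571, 716, 473, 375, 34, 409, 443, 38, 481, 519, 186, 705, 77, 782, 45, 13, 58, 71, 129, 200, 329, 529, 44, 573, 617, 376, 179, 555, 734, 475, 395, 56, 451, 507, 144, 651, 795, 632, 613, 431, 230, 661, 77, 738, 1
F(112) mod 814 = 1


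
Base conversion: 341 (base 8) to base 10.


341 (base 8) = 225 (decimal)
225 (decimal) = 225 (base 10)


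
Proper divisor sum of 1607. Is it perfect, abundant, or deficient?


Proper divisors: 1
Sum = 1 = 1
1 < 1607 → deficient

s(1607) = 1 (deficient)


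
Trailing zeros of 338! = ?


floor(338/5) = 67
floor(338/25) = 13
floor(338/125) = 2
Total = 82

82 trailing zeros


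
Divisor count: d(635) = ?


635 = 5^1 × 127^1
d(635) = (1+1) × (1+1) = 4

4 divisors


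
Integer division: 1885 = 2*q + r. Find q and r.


1885 = 2 * 942 + 1
Check: 1884 + 1 = 1885

q = 942, r = 1


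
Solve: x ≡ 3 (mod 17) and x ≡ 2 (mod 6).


M = 17*6 = 102
M1 = M/17 = 6, M2 = M/6 = 17
M1^(-1) mod 17 = 3, M2^(-1) mod 6 = 5
x = 3*6*3 + 2*17*5 = 224
224 mod 102 = 20
Check: 20 mod 17 = 3 ✓, 20 mod 6 = 2 ✓

x ≡ 20 (mod 102)


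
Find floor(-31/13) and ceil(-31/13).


-31/13 = -2.3846
floor = -3
ceil = -2

floor = -3, ceil = -2


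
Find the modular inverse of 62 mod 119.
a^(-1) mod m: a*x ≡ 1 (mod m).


Use the extended Euclidean algorithm on (119, 62); each row r = 119*s + 62*t:
r=119, s=1, t=0
r=62, s=0, t=1
q=1: r=57, s=1, t=-1   [119*(1) + 62*(-1) = 57]
q=1: r=5, s=-1, t=2   [119*(-1) + 62*(2) = 5]
q=11: r=2, s=12, t=-23   [119*(12) + 62*(-23) = 2]
q=2: r=1, s=-25, t=48   [119*(-25) + 62*(48) = 1]
q=2: r=0, s=62, t=-119   [119*(62) + 62*(-119) = 0]
GCD = 1 with t = 48, so 62*(48) ≡ 1 (mod 119)
Inverse = 48 mod 119 = 48
Check: 62 * 48 = 2976 ≡ 1 (mod 119)

62^(-1) ≡ 48 (mod 119)


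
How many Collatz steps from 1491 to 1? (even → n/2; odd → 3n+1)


1491 → 4474 → 2237 → 6712 → 3356 → 1678 → 839 → 2518 → 1259 → 3778 → 1889 → 5668 → 2834 → 1417 → 4252 → 2126 → 1063 → 3190 → 1595 → 4786 → 2393 → 7180 → 3590 → 1795 → 5386 → 2693 → 8080 → 4040 → 2020 → 1010 → 505 → 1516 → 758 → 379 → 1138 → 569 → 1708 → 854 → 427 → 1282 → 641 → 1924 → 962 → 481 → 1444 → 722 → 361 → 1084 → 542 → 271 → 814 → 407 → 1222 → 611 → 1834 → 917 → 2752 → 1376 → 688 → 344 → 172 → 86 → 43 → 130 → 65 → 196 → 98 → 49 → 148 → 74 → 37 → 112 → 56 → 28 → 14 → 7 → 22 → 11 → 34 → 17 → 52 → 26 → 13 → 40 → 20 → 10 → 5 → 16 → 8 → 4 → 2 → 1
Total steps = 91

91 steps


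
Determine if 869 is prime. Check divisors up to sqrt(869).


869 / 11 = 79 (exact division)
869 is NOT prime.

No, 869 is not prime


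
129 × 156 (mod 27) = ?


129 × 156 = 20124
20124 mod 27 = 9


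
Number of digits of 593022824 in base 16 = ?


593022824 in base 16 = 2358CF68
Number of digits = 8

8 digits (base 16)


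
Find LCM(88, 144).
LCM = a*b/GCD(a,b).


GCD(88, 144) = 8
LCM = 88*144/8 = 12672/8 = 1584

LCM = 1584


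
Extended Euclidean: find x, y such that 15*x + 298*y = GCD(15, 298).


Tabular extended Euclidean (each row: r = 15*s + 298*t):
r=15, s=1, t=0
r=298, s=0, t=1
q=0: r=15, s=1, t=0   [15*(1) + 298*(0) = 15]
q=19: r=13, s=-19, t=1   [15*(-19) + 298*(1) = 13]
q=1: r=2, s=20, t=-1   [15*(20) + 298*(-1) = 2]
q=6: r=1, s=-139, t=7   [15*(-139) + 298*(7) = 1]
q=2: r=0, s=298, t=-15   [15*(298) + 298*(-15) = 0]
GCD = 1; from the row with r=1: x=-139, y=7
Check: 15*(-139) + 298*(7) = -2085 + 2086 = 1

GCD = 1, x = -139, y = 7


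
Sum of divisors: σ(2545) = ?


Divisors of 2545: 1, 5, 509, 2545
Sum = 1 + 5 + 509 + 2545 = 3060

σ(2545) = 3060


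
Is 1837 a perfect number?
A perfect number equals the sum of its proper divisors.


Proper divisors of 1837: 1, 11, 167
Sum = 1 + 11 + 167 = 179

No, 1837 is not perfect (179 ≠ 1837)


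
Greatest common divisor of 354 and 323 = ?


354 = 1 * 323 + 31
323 = 10 * 31 + 13
31 = 2 * 13 + 5
13 = 2 * 5 + 3
5 = 1 * 3 + 2
3 = 1 * 2 + 1
2 = 2 * 1 + 0
GCD = 1


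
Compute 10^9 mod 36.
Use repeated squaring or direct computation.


10^1 mod 36 = 10
10^2 mod 36 = 28
10^3 mod 36 = 28
10^4 mod 36 = 28
10^5 mod 36 = 28
10^6 mod 36 = 28
10^7 mod 36 = 28
10^8 mod 36 = 28
10^9 mod 36 = 28


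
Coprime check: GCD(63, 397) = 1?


Euclidean algorithm:
397 = 6 * 63 + 19
63 = 3 * 19 + 6
19 = 3 * 6 + 1
6 = 6 * 1 + 0
GCD(63, 397) = 1

Yes, coprime (GCD = 1)


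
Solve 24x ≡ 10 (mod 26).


GCD(24, 26) = 2 divides 10
Divide: 12x ≡ 5 (mod 13)
x ≡ 8 (mod 13)


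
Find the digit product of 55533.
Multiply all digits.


5 × 5 × 5 × 3 × 3 = 1125


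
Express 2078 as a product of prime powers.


2078 / 2 = 1039
1039 / 1039 = 1
2078 = 2 × 1039


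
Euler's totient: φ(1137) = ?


1137 = 3 × 379
Prime factors: 3, 379
φ(1137) = 1137 × (1-1/3) × (1-1/379)
= 1137 × 2/3 × 378/379 = 756

φ(1137) = 756


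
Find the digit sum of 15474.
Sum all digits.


1 + 5 + 4 + 7 + 4 = 21


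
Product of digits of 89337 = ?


8 × 9 × 3 × 3 × 7 = 4536


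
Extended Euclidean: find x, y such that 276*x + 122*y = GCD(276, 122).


Tabular extended Euclidean (each row: r = 276*s + 122*t):
r=276, s=1, t=0
r=122, s=0, t=1
q=2: r=32, s=1, t=-2   [276*(1) + 122*(-2) = 32]
q=3: r=26, s=-3, t=7   [276*(-3) + 122*(7) = 26]
q=1: r=6, s=4, t=-9   [276*(4) + 122*(-9) = 6]
q=4: r=2, s=-19, t=43   [276*(-19) + 122*(43) = 2]
q=3: r=0, s=61, t=-138   [276*(61) + 122*(-138) = 0]
GCD = 2; from the row with r=2: x=-19, y=43
Check: 276*(-19) + 122*(43) = -5244 + 5246 = 2

GCD = 2, x = -19, y = 43


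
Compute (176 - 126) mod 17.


176 - 126 = 50
50 mod 17 = 16


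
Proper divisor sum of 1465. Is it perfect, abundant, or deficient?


Proper divisors: 1, 5, 293
Sum = 1 + 5 + 293 = 299
299 < 1465 → deficient

s(1465) = 299 (deficient)


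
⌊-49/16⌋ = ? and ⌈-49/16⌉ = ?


-49/16 = -3.0625
floor = -4
ceil = -3

floor = -4, ceil = -3


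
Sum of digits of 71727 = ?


7 + 1 + 7 + 2 + 7 = 24


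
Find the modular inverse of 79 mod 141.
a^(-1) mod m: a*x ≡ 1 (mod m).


Use the extended Euclidean algorithm on (141, 79); each row r = 141*s + 79*t:
r=141, s=1, t=0
r=79, s=0, t=1
q=1: r=62, s=1, t=-1   [141*(1) + 79*(-1) = 62]
q=1: r=17, s=-1, t=2   [141*(-1) + 79*(2) = 17]
q=3: r=11, s=4, t=-7   [141*(4) + 79*(-7) = 11]
q=1: r=6, s=-5, t=9   [141*(-5) + 79*(9) = 6]
q=1: r=5, s=9, t=-16   [141*(9) + 79*(-16) = 5]
q=1: r=1, s=-14, t=25   [141*(-14) + 79*(25) = 1]
q=5: r=0, s=79, t=-141   [141*(79) + 79*(-141) = 0]
GCD = 1 with t = 25, so 79*(25) ≡ 1 (mod 141)
Inverse = 25 mod 141 = 25
Check: 79 * 25 = 1975 ≡ 1 (mod 141)

79^(-1) ≡ 25 (mod 141)


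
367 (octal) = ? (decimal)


367 (base 8) = 247 (decimal)
247 (decimal) = 247 (base 10)


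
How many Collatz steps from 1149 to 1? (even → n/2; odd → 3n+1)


1149 → 3448 → 1724 → 862 → 431 → 1294 → 647 → 1942 → 971 → 2914 → 1457 → 4372 → 2186 → 1093 → 3280 → 1640 → 820 → 410 → 205 → 616 → 308 → 154 → 77 → 232 → 116 → 58 → 29 → 88 → 44 → 22 → 11 → 34 → 17 → 52 → 26 → 13 → 40 → 20 → 10 → 5 → 16 → 8 → 4 → 2 → 1
Total steps = 44

44 steps


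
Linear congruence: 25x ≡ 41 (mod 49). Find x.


GCD(25, 49) = 1, unique solution
a^(-1) mod 49 = 2
x = 2 * 41 mod 49 = 33

x ≡ 33 (mod 49)


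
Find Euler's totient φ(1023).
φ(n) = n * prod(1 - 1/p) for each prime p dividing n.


1023 = 3 × 11 × 31
Prime factors: 3, 11, 31
φ(1023) = 1023 × (1-1/3) × (1-1/11) × (1-1/31)
= 1023 × 2/3 × 10/11 × 30/31 = 600

φ(1023) = 600


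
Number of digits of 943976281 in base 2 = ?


943976281 in base 2 = 111000010000111110111101011001
Number of digits = 30

30 digits (base 2)


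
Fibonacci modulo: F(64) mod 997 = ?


F(k) mod 997 for k=1..64:
1, 1, 2, 3, 5, 8, 13, 21, 34, 55, 89, 144, 233, 377, 610, 987, 600, 590, 193, 783, 976, 762, 741, 506, 250, 756, 9, 765, 774, 542, 319, 861, 183, 47, 230, 277, 507, 784, 294, 81, 375, 456, 831, 290, 124, 414, 538, 952, 493, 448, 941, 392, 336, 728, 67, 795, 862, 660, 525, 188, 713, 901, 617, 521
F(64) mod 997 = 521


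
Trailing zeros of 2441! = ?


floor(2441/5) = 488
floor(2441/25) = 97
floor(2441/125) = 19
floor(2441/625) = 3
Total = 607

607 trailing zeros


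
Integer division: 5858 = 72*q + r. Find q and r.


5858 = 72 * 81 + 26
Check: 5832 + 26 = 5858

q = 81, r = 26


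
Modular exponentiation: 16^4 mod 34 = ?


16^1 mod 34 = 16
16^2 mod 34 = 18
16^3 mod 34 = 16
16^4 mod 34 = 18


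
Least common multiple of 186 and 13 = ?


GCD(186, 13) = 1
LCM = 186*13/1 = 2418/1 = 2418

LCM = 2418


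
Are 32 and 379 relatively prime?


Euclidean algorithm:
379 = 11 * 32 + 27
32 = 1 * 27 + 5
27 = 5 * 5 + 2
5 = 2 * 2 + 1
2 = 2 * 1 + 0
GCD(32, 379) = 1

Yes, coprime (GCD = 1)


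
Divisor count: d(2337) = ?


2337 = 3^1 × 19^1 × 41^1
d(2337) = (1+1) × (1+1) × (1+1) = 8

8 divisors


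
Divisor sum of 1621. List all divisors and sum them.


Divisors of 1621: 1, 1621
Sum = 1 + 1621 = 1622

σ(1621) = 1622


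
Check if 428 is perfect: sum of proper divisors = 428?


Proper divisors of 428: 1, 2, 4, 107, 214
Sum = 1 + 2 + 4 + 107 + 214 = 328

No, 428 is not perfect (328 ≠ 428)


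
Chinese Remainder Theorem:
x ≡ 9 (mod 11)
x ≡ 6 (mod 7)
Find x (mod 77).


M = 11*7 = 77
M1 = M/11 = 7, M2 = M/7 = 11
M1^(-1) mod 11 = 8, M2^(-1) mod 7 = 2
x = 9*7*8 + 6*11*2 = 636
636 mod 77 = 20
Check: 20 mod 11 = 9 ✓, 20 mod 7 = 6 ✓

x ≡ 20 (mod 77)


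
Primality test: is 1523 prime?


Check divisors up to sqrt(1523) = 39.0256
No divisors found.
1523 is prime.

Yes, 1523 is prime


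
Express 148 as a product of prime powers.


148 / 2 = 74
74 / 2 = 37
37 / 37 = 1
148 = 2^2 × 37


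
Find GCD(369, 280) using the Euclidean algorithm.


369 = 1 * 280 + 89
280 = 3 * 89 + 13
89 = 6 * 13 + 11
13 = 1 * 11 + 2
11 = 5 * 2 + 1
2 = 2 * 1 + 0
GCD = 1


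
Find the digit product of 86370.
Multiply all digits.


8 × 6 × 3 × 7 × 0 = 0


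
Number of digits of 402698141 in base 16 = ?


402698141 in base 16 = 1800AF9D
Number of digits = 8

8 digits (base 16)


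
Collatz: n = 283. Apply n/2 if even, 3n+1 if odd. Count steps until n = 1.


283 → 850 → 425 → 1276 → 638 → 319 → 958 → 479 → 1438 → 719 → 2158 → 1079 → 3238 → 1619 → 4858 → 2429 → 7288 → 3644 → 1822 → 911 → 2734 → 1367 → 4102 → 2051 → 6154 → 3077 → 9232 → 4616 → 2308 → 1154 → 577 → 1732 → 866 → 433 → 1300 → 650 → 325 → 976 → 488 → 244 → 122 → 61 → 184 → 92 → 46 → 23 → 70 → 35 → 106 → 53 → 160 → 80 → 40 → 20 → 10 → 5 → 16 → 8 → 4 → 2 → 1
Total steps = 60

60 steps


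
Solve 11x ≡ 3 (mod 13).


GCD(11, 13) = 1, unique solution
a^(-1) mod 13 = 6
x = 6 * 3 mod 13 = 5

x ≡ 5 (mod 13)


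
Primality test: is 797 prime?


Check divisors up to sqrt(797) = 28.2312
No divisors found.
797 is prime.

Yes, 797 is prime


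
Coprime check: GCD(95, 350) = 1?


Euclidean algorithm:
350 = 3 * 95 + 65
95 = 1 * 65 + 30
65 = 2 * 30 + 5
30 = 6 * 5 + 0
GCD(95, 350) = 5

No, not coprime (GCD = 5)


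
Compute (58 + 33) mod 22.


58 + 33 = 91
91 mod 22 = 3


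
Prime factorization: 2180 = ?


2180 / 2 = 1090
1090 / 2 = 545
545 / 5 = 109
109 / 109 = 1
2180 = 2^2 × 5 × 109


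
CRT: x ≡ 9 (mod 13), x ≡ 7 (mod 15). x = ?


M = 13*15 = 195
M1 = M/13 = 15, M2 = M/15 = 13
M1^(-1) mod 13 = 7, M2^(-1) mod 15 = 7
x = 9*15*7 + 7*13*7 = 1582
1582 mod 195 = 22
Check: 22 mod 13 = 9 ✓, 22 mod 15 = 7 ✓

x ≡ 22 (mod 195)


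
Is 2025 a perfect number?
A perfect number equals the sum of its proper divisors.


Proper divisors of 2025: 1, 3, 5, 9, 15, 25, 27, 45, 75, 81, 135, 225, 405, 675
Sum = 1 + 3 + 5 + 9 + 15 + 25 + 27 + 45 + 75 + 81 + 135 + 225 + 405 + 675 = 1726

No, 2025 is not perfect (1726 ≠ 2025)


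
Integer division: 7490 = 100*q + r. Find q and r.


7490 = 100 * 74 + 90
Check: 7400 + 90 = 7490

q = 74, r = 90


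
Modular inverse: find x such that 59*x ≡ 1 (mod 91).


Use the extended Euclidean algorithm on (91, 59); each row r = 91*s + 59*t:
r=91, s=1, t=0
r=59, s=0, t=1
q=1: r=32, s=1, t=-1   [91*(1) + 59*(-1) = 32]
q=1: r=27, s=-1, t=2   [91*(-1) + 59*(2) = 27]
q=1: r=5, s=2, t=-3   [91*(2) + 59*(-3) = 5]
q=5: r=2, s=-11, t=17   [91*(-11) + 59*(17) = 2]
q=2: r=1, s=24, t=-37   [91*(24) + 59*(-37) = 1]
q=2: r=0, s=-59, t=91   [91*(-59) + 59*(91) = 0]
GCD = 1 with t = -37, so 59*(-37) ≡ 1 (mod 91)
Inverse = -37 mod 91 = 54
Check: 59 * 54 = 3186 ≡ 1 (mod 91)

59^(-1) ≡ 54 (mod 91)


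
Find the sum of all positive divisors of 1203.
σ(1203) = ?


Divisors of 1203: 1, 3, 401, 1203
Sum = 1 + 3 + 401 + 1203 = 1608

σ(1203) = 1608


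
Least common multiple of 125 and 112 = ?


GCD(125, 112) = 1
LCM = 125*112/1 = 14000/1 = 14000

LCM = 14000


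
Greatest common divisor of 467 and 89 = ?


467 = 5 * 89 + 22
89 = 4 * 22 + 1
22 = 22 * 1 + 0
GCD = 1


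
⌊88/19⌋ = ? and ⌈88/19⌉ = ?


88/19 = 4.6316
floor = 4
ceil = 5

floor = 4, ceil = 5


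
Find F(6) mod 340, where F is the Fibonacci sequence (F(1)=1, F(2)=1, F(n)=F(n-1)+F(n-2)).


F(k) mod 340 for k=1..6:
1, 1, 2, 3, 5, 8
F(6) mod 340 = 8


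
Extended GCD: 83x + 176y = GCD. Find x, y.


Tabular extended Euclidean (each row: r = 83*s + 176*t):
r=83, s=1, t=0
r=176, s=0, t=1
q=0: r=83, s=1, t=0   [83*(1) + 176*(0) = 83]
q=2: r=10, s=-2, t=1   [83*(-2) + 176*(1) = 10]
q=8: r=3, s=17, t=-8   [83*(17) + 176*(-8) = 3]
q=3: r=1, s=-53, t=25   [83*(-53) + 176*(25) = 1]
q=3: r=0, s=176, t=-83   [83*(176) + 176*(-83) = 0]
GCD = 1; from the row with r=1: x=-53, y=25
Check: 83*(-53) + 176*(25) = -4399 + 4400 = 1

GCD = 1, x = -53, y = 25


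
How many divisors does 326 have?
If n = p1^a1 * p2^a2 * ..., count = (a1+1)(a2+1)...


326 = 2^1 × 163^1
d(326) = (1+1) × (1+1) = 4

4 divisors


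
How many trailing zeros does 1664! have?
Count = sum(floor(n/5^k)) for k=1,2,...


floor(1664/5) = 332
floor(1664/25) = 66
floor(1664/125) = 13
floor(1664/625) = 2
Total = 413

413 trailing zeros


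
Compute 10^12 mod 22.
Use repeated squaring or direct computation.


10^1 mod 22 = 10
10^2 mod 22 = 12
10^3 mod 22 = 10
10^4 mod 22 = 12
10^5 mod 22 = 10
10^6 mod 22 = 12
10^7 mod 22 = 10
10^8 mod 22 = 12
10^9 mod 22 = 10
10^10 mod 22 = 12
10^11 mod 22 = 10
10^12 mod 22 = 12


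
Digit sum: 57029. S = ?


5 + 7 + 0 + 2 + 9 = 23


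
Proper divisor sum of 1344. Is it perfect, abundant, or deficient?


Proper divisors: 1, 2, 3, 4, 6, 7, 8, 12, 14, 16, 21, 24, 28, 32, 42, 48, 56, 64, 84, 96, 112, 168, 192, 224, 336, 448, 672
Sum = 1 + 2 + 3 + 4 + 6 + 7 + 8 + 12 + 14 + 16 + 21 + 24 + 28 + 32 + 42 + 48 + 56 + 64 + 84 + 96 + 112 + 168 + 192 + 224 + 336 + 448 + 672 = 2720
2720 > 1344 → abundant

s(1344) = 2720 (abundant)


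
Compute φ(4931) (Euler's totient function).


4931 = 4931
Prime factors: 4931
φ(4931) = 4931 × (1-1/4931)
= 4931 × 4930/4931 = 4930

φ(4931) = 4930


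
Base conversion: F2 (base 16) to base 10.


F2 (base 16) = 242 (decimal)
242 (decimal) = 242 (base 10)


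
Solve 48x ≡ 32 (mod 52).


GCD(48, 52) = 4 divides 32
Divide: 12x ≡ 8 (mod 13)
x ≡ 5 (mod 13)


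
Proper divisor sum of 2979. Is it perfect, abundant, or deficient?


Proper divisors: 1, 3, 9, 331, 993
Sum = 1 + 3 + 9 + 331 + 993 = 1337
1337 < 2979 → deficient

s(2979) = 1337 (deficient)


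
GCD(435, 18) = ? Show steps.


435 = 24 * 18 + 3
18 = 6 * 3 + 0
GCD = 3


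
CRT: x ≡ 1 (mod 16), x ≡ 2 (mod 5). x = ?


M = 16*5 = 80
M1 = M/16 = 5, M2 = M/5 = 16
M1^(-1) mod 16 = 13, M2^(-1) mod 5 = 1
x = 1*5*13 + 2*16*1 = 97
97 mod 80 = 17
Check: 17 mod 16 = 1 ✓, 17 mod 5 = 2 ✓

x ≡ 17 (mod 80)


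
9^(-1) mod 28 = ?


Use the extended Euclidean algorithm on (28, 9); each row r = 28*s + 9*t:
r=28, s=1, t=0
r=9, s=0, t=1
q=3: r=1, s=1, t=-3   [28*(1) + 9*(-3) = 1]
q=9: r=0, s=-9, t=28   [28*(-9) + 9*(28) = 0]
GCD = 1 with t = -3, so 9*(-3) ≡ 1 (mod 28)
Inverse = -3 mod 28 = 25
Check: 9 * 25 = 225 ≡ 1 (mod 28)

9^(-1) ≡ 25 (mod 28)


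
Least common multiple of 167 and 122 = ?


GCD(167, 122) = 1
LCM = 167*122/1 = 20374/1 = 20374

LCM = 20374


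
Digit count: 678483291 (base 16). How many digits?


678483291 in base 16 = 2870D55B
Number of digits = 8

8 digits (base 16)


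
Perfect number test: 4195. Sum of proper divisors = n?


Proper divisors of 4195: 1, 5, 839
Sum = 1 + 5 + 839 = 845

No, 4195 is not perfect (845 ≠ 4195)


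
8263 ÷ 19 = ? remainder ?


8263 = 19 * 434 + 17
Check: 8246 + 17 = 8263

q = 434, r = 17


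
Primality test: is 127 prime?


Check divisors up to sqrt(127) = 11.2694
No divisors found.
127 is prime.

Yes, 127 is prime


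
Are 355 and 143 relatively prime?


Euclidean algorithm:
355 = 2 * 143 + 69
143 = 2 * 69 + 5
69 = 13 * 5 + 4
5 = 1 * 4 + 1
4 = 4 * 1 + 0
GCD(355, 143) = 1

Yes, coprime (GCD = 1)


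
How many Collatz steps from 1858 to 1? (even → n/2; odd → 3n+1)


1858 → 929 → 2788 → 1394 → 697 → 2092 → 1046 → 523 → 1570 → 785 → 2356 → 1178 → 589 → 1768 → 884 → 442 → 221 → 664 → 332 → 166 → 83 → 250 → 125 → 376 → 188 → 94 → 47 → 142 → 71 → 214 → 107 → 322 → 161 → 484 → 242 → 121 → 364 → 182 → 91 → 274 → 137 → 412 → 206 → 103 → 310 → 155 → 466 → 233 → 700 → 350 → 175 → 526 → 263 → 790 → 395 → 1186 → 593 → 1780 → 890 → 445 → 1336 → 668 → 334 → 167 → 502 → 251 → 754 → 377 → 1132 → 566 → 283 → 850 → 425 → 1276 → 638 → 319 → 958 → 479 → 1438 → 719 → 2158 → 1079 → 3238 → 1619 → 4858 → 2429 → 7288 → 3644 → 1822 → 911 → 2734 → 1367 → 4102 → 2051 → 6154 → 3077 → 9232 → 4616 → 2308 → 1154 → 577 → 1732 → 866 → 433 → 1300 → 650 → 325 → 976 → 488 → 244 → 122 → 61 → 184 → 92 → 46 → 23 → 70 → 35 → 106 → 53 → 160 → 80 → 40 → 20 → 10 → 5 → 16 → 8 → 4 → 2 → 1
Total steps = 130

130 steps


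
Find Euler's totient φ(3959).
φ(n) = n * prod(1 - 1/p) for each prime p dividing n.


3959 = 37 × 107
Prime factors: 37, 107
φ(3959) = 3959 × (1-1/37) × (1-1/107)
= 3959 × 36/37 × 106/107 = 3816

φ(3959) = 3816


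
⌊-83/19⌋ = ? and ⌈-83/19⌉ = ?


-83/19 = -4.3684
floor = -5
ceil = -4

floor = -5, ceil = -4


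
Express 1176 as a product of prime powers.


1176 / 2 = 588
588 / 2 = 294
294 / 2 = 147
147 / 3 = 49
49 / 7 = 7
7 / 7 = 1
1176 = 2^3 × 3 × 7^2


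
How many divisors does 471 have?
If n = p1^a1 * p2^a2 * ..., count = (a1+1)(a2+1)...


471 = 3^1 × 157^1
d(471) = (1+1) × (1+1) = 4

4 divisors


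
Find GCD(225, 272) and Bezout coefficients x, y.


Tabular extended Euclidean (each row: r = 225*s + 272*t):
r=225, s=1, t=0
r=272, s=0, t=1
q=0: r=225, s=1, t=0   [225*(1) + 272*(0) = 225]
q=1: r=47, s=-1, t=1   [225*(-1) + 272*(1) = 47]
q=4: r=37, s=5, t=-4   [225*(5) + 272*(-4) = 37]
q=1: r=10, s=-6, t=5   [225*(-6) + 272*(5) = 10]
q=3: r=7, s=23, t=-19   [225*(23) + 272*(-19) = 7]
q=1: r=3, s=-29, t=24   [225*(-29) + 272*(24) = 3]
q=2: r=1, s=81, t=-67   [225*(81) + 272*(-67) = 1]
q=3: r=0, s=-272, t=225   [225*(-272) + 272*(225) = 0]
GCD = 1; from the row with r=1: x=81, y=-67
Check: 225*(81) + 272*(-67) = 18225 - 18224 = 1

GCD = 1, x = 81, y = -67


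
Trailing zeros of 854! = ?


floor(854/5) = 170
floor(854/25) = 34
floor(854/125) = 6
floor(854/625) = 1
Total = 211

211 trailing zeros


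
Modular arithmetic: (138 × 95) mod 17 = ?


138 × 95 = 13110
13110 mod 17 = 3


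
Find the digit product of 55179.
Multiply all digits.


5 × 5 × 1 × 7 × 9 = 1575


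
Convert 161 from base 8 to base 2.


161 (base 8) = 113 (decimal)
113 (decimal) = 1110001 (base 2)


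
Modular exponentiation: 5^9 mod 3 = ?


5^1 mod 3 = 2
5^2 mod 3 = 1
5^3 mod 3 = 2
5^4 mod 3 = 1
5^5 mod 3 = 2
5^6 mod 3 = 1
5^7 mod 3 = 2
5^8 mod 3 = 1
5^9 mod 3 = 2


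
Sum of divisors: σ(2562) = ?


Divisors of 2562: 1, 2, 3, 6, 7, 14, 21, 42, 61, 122, 183, 366, 427, 854, 1281, 2562
Sum = 1 + 2 + 3 + 6 + 7 + 14 + 21 + 42 + 61 + 122 + 183 + 366 + 427 + 854 + 1281 + 2562 = 5952

σ(2562) = 5952


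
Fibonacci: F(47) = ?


Sequence: 1, 1, 2, 3, 5, 8, 13, 21, 34, 55, 89, 144, 233, 377, 610, 987, 1597, 2584, 4181, 6765, 10946, 17711, 28657, 46368, 75025, 121393, 196418, 317811, 514229, 832040, 1346269, 2178309, 3524578, 5702887, 9227465, 14930352, 24157817, 39088169, 63245986, 102334155, 165580141, 267914296, 433494437, 701408733, 1134903170, 1836311903, 2971215073
F(47) = 2971215073


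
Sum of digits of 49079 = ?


4 + 9 + 0 + 7 + 9 = 29


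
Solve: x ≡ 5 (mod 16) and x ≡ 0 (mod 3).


M = 16*3 = 48
M1 = M/16 = 3, M2 = M/3 = 16
M1^(-1) mod 16 = 11, M2^(-1) mod 3 = 1
x = 5*3*11 + 0*16*1 = 165
165 mod 48 = 21
Check: 21 mod 16 = 5 ✓, 21 mod 3 = 0 ✓

x ≡ 21 (mod 48)


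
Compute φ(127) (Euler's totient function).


127 = 127
Prime factors: 127
φ(127) = 127 × (1-1/127)
= 127 × 126/127 = 126

φ(127) = 126


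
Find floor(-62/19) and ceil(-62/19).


-62/19 = -3.2632
floor = -4
ceil = -3

floor = -4, ceil = -3


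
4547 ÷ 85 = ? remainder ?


4547 = 85 * 53 + 42
Check: 4505 + 42 = 4547

q = 53, r = 42


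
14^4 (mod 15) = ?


14^1 mod 15 = 14
14^2 mod 15 = 1
14^3 mod 15 = 14
14^4 mod 15 = 1


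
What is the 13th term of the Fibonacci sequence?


Sequence: 1, 1, 2, 3, 5, 8, 13, 21, 34, 55, 89, 144, 233
F(13) = 233


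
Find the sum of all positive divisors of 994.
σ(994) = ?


Divisors of 994: 1, 2, 7, 14, 71, 142, 497, 994
Sum = 1 + 2 + 7 + 14 + 71 + 142 + 497 + 994 = 1728

σ(994) = 1728


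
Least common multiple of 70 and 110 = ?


GCD(70, 110) = 10
LCM = 70*110/10 = 7700/10 = 770

LCM = 770


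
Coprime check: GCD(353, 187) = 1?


Euclidean algorithm:
353 = 1 * 187 + 166
187 = 1 * 166 + 21
166 = 7 * 21 + 19
21 = 1 * 19 + 2
19 = 9 * 2 + 1
2 = 2 * 1 + 0
GCD(353, 187) = 1

Yes, coprime (GCD = 1)
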